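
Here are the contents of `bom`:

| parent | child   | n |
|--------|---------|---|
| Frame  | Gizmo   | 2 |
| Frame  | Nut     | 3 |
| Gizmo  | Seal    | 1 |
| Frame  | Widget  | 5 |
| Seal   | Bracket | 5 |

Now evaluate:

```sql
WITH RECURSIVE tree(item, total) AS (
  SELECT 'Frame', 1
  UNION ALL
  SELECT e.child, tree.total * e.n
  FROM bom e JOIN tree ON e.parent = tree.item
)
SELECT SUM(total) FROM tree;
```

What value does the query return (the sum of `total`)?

23

Base: (Frame, total=1).
Iteration 1: components of {Frame} -> Gizmo = 1*2 = 2, Nut = 1*3 = 3, Widget = 1*5 = 5.
Iteration 2: components of {Gizmo,Nut,Widget} -> Seal = 2*1 = 2.
Iteration 3: components of {Seal} -> Bracket = 2*5 = 10.
Iteration 4: no further components; recursion stops.
SUM(total) = 1 + 2 + 3 + 5 + 2 + 10 = 23.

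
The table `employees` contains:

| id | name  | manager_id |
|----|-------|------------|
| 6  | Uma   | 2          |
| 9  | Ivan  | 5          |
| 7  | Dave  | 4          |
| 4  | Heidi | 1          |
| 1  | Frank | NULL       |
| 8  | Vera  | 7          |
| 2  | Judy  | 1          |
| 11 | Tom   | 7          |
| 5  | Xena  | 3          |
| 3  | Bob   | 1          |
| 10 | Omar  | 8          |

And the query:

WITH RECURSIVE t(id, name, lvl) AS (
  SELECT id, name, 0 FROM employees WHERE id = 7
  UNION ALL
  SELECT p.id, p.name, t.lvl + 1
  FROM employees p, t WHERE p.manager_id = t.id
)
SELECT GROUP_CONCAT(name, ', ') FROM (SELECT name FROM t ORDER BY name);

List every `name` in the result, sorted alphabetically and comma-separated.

Dave, Omar, Tom, Vera

Base: id=7 (Dave) at lvl 0.
Iteration 1: rows with manager_id in {7} -> Vera (id 8, lvl 1), Tom (id 11, lvl 1).
Iteration 2: rows with manager_id in {8,11} -> Omar (id 10, lvl 2).
Iteration 3: no rows with manager_id in {10}; recursion stops.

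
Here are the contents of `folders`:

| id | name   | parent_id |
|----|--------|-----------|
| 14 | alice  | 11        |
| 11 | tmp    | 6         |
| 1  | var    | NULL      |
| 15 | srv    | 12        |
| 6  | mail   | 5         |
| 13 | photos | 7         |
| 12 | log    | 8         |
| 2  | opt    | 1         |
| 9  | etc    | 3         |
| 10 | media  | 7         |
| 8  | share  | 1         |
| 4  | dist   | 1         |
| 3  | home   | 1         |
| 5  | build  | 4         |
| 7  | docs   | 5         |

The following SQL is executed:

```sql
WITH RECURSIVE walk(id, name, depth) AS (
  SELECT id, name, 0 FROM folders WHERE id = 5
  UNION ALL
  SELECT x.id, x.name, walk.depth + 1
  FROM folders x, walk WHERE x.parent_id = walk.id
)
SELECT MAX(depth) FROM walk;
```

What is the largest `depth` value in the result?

3

Base: id=5 (build) at depth 0.
Iteration 1: rows with parent_id in {5} -> mail (id 6, depth 1), docs (id 7, depth 1).
Iteration 2: rows with parent_id in {6,7} -> media (id 10, depth 2), tmp (id 11, depth 2), photos (id 13, depth 2).
Iteration 3: rows with parent_id in {10,11,13} -> alice (id 14, depth 3).
Iteration 4: no rows with parent_id in {14}; recursion stops.
depth values: 0, 1, 1, 2, 2, 2, 3; the maximum is 3.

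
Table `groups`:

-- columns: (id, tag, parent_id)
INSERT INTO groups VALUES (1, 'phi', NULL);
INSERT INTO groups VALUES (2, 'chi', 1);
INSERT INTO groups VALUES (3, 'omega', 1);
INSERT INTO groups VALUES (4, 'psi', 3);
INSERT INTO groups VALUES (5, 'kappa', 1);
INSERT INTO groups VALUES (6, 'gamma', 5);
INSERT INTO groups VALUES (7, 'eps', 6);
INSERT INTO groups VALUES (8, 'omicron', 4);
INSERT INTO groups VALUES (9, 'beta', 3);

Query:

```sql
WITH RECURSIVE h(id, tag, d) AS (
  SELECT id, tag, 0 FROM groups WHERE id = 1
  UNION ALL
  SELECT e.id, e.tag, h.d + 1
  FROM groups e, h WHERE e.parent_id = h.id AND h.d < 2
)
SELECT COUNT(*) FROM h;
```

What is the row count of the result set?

7

Base: id=1 (phi) at d 0.
Iteration 1: rows with parent_id in {1} -> chi (id 2, d 1), omega (id 3, d 1), kappa (id 5, d 1).
Iteration 2: rows with parent_id in {2,3,5} -> psi (id 4, d 2), gamma (id 6, d 2), beta (id 9, d 2).
Iteration 3: d < 2 fails for all current rows; recursion stops.
Total rows emitted: 7.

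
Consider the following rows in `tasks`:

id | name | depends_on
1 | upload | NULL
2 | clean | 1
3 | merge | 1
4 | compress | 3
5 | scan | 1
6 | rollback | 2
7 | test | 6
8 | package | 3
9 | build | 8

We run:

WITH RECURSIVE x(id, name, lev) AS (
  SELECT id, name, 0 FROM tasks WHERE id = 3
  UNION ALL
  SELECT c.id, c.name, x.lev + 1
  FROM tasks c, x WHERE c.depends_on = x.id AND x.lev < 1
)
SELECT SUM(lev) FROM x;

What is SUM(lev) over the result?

2

Base: id=3 (merge) at lev 0.
Iteration 1: rows with depends_on in {3} -> compress (id 4, lev 1), package (id 8, lev 1).
Iteration 2: lev < 1 fails for all current rows; recursion stops.
SUM(lev) = 0 + 1 + 1 = 2.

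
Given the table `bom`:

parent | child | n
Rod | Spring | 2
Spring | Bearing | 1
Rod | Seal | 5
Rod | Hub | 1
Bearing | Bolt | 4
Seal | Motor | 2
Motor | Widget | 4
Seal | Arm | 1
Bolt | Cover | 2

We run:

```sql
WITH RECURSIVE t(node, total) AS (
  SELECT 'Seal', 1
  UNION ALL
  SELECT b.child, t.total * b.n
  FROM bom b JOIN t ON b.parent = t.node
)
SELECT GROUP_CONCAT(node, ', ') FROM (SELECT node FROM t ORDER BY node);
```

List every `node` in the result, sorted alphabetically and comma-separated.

Arm, Motor, Seal, Widget

Base: (Seal, total=1).
Iteration 1: components of {Seal} -> Arm = 1*1 = 1, Motor = 1*2 = 2.
Iteration 2: components of {Arm,Motor} -> Widget = 2*4 = 8.
Iteration 3: no further components; recursion stops.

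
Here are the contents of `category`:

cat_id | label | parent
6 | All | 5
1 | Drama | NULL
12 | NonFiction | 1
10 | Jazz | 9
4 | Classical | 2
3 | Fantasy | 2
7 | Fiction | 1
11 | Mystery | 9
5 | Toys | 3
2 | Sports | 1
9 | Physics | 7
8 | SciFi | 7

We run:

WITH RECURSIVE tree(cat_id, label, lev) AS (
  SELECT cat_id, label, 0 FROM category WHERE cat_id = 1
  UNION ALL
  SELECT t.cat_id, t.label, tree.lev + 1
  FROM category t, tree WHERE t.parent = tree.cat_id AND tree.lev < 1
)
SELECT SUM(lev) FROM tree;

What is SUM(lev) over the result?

3

Base: cat_id=1 (Drama) at lev 0.
Iteration 1: rows with parent in {1} -> Sports (id 2, lev 1), Fiction (id 7, lev 1), NonFiction (id 12, lev 1).
Iteration 2: lev < 1 fails for all current rows; recursion stops.
SUM(lev) = 0 + 1 + 1 + 1 = 3.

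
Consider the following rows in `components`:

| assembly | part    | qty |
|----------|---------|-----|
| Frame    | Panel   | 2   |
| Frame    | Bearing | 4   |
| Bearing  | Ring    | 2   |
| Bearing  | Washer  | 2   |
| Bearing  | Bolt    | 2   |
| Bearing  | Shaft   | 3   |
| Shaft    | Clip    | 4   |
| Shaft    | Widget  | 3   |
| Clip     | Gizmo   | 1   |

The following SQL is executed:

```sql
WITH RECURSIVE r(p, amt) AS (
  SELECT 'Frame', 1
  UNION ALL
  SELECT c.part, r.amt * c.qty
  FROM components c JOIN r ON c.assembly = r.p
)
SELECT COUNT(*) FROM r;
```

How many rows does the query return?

10

Base: (Frame, amt=1).
Iteration 1: components of {Frame} -> Bearing = 1*4 = 4, Panel = 1*2 = 2.
Iteration 2: components of {Bearing,Panel} -> Bolt = 4*2 = 8, Ring = 4*2 = 8, Shaft = 4*3 = 12, Washer = 4*2 = 8.
Iteration 3: components of {Bolt,Ring,Shaft,Washer} -> Clip = 12*4 = 48, Widget = 12*3 = 36.
Iteration 4: components of {Clip,Widget} -> Gizmo = 48*1 = 48.
Iteration 5: no further components; recursion stops.
Total rows emitted: 10.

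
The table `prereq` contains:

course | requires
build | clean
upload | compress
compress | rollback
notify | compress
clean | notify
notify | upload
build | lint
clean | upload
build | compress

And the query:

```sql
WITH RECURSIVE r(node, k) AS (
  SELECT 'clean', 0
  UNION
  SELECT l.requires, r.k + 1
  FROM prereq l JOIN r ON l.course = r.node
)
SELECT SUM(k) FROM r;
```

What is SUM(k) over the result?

Base: (clean, k=0).
Iteration 1: edges from {clean} -> (notify, k=1), (upload, k=1).
Iteration 2: edges from {notify,upload} -> (compress, k=2), (upload, k=2). [UNION drops 1 duplicate row(s)]
Iteration 3: edges from {compress,upload} -> (compress, k=3), (rollback, k=3).
Iteration 4: edges from {compress,rollback} -> (rollback, k=4).
Iteration 5: no outgoing edges from {rollback}; recursion stops.
SUM(k) = 0 + 1 + 1 + 2 + 2 + 3 + 3 + 4 = 16.

16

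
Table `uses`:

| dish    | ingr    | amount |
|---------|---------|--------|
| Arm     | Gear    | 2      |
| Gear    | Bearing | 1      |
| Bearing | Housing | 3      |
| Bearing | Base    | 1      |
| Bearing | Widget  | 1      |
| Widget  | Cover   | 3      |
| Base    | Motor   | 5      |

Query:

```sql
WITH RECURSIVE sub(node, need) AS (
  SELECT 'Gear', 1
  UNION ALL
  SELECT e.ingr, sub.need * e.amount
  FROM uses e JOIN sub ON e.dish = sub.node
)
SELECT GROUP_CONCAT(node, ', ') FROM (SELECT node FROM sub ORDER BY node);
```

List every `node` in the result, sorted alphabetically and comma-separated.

Base: (Gear, need=1).
Iteration 1: components of {Gear} -> Bearing = 1*1 = 1.
Iteration 2: components of {Bearing} -> Base = 1*1 = 1, Housing = 1*3 = 3, Widget = 1*1 = 1.
Iteration 3: components of {Base,Housing,Widget} -> Cover = 1*3 = 3, Motor = 1*5 = 5.
Iteration 4: no further components; recursion stops.

Base, Bearing, Cover, Gear, Housing, Motor, Widget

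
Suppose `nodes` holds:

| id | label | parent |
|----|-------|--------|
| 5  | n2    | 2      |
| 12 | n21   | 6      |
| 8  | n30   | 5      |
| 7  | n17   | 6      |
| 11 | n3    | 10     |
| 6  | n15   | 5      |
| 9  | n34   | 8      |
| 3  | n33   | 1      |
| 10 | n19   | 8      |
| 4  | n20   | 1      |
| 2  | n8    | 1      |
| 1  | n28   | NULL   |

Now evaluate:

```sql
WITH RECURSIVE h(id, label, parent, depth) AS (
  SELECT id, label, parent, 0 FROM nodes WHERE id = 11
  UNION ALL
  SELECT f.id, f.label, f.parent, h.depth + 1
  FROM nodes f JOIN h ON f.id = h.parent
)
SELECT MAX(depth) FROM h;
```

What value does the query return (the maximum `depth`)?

Base: id=11 (n3), parent=10, depth 0.
Iteration 1: join on id=10 -> n19 (id 10, parent=8, depth 1).
Iteration 2: join on id=8 -> n30 (id 8, parent=5, depth 2).
Iteration 3: join on id=5 -> n2 (id 5, parent=2, depth 3).
Iteration 4: join on id=2 -> n8 (id 2, parent=1, depth 4).
Iteration 5: join on id=1 -> n28 (id 1, parent=NULL, depth 5).
Iteration 6: parent is NULL; no match; recursion stops.
depth values: 0, 1, 2, 3, 4, 5; the maximum is 5.

5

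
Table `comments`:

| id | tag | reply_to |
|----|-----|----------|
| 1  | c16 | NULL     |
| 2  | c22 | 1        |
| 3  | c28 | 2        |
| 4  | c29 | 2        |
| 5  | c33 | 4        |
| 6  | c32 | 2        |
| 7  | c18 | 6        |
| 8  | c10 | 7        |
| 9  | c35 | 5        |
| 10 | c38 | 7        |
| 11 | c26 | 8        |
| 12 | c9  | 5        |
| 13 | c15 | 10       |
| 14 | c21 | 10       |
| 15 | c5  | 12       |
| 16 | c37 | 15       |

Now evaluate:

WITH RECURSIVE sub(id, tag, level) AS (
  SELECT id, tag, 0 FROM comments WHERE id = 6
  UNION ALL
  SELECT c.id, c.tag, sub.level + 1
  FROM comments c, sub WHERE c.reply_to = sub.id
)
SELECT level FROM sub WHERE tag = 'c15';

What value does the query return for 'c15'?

3

Base: id=6 (c32) at level 0.
Iteration 1: rows with reply_to in {6} -> c18 (id 7, level 1).
Iteration 2: rows with reply_to in {7} -> c10 (id 8, level 2), c38 (id 10, level 2).
Iteration 3: rows with reply_to in {8,10} -> c26 (id 11, level 3), c15 (id 13, level 3), c21 (id 14, level 3).
Iteration 4: no rows with reply_to in {11,13,14}; recursion stops.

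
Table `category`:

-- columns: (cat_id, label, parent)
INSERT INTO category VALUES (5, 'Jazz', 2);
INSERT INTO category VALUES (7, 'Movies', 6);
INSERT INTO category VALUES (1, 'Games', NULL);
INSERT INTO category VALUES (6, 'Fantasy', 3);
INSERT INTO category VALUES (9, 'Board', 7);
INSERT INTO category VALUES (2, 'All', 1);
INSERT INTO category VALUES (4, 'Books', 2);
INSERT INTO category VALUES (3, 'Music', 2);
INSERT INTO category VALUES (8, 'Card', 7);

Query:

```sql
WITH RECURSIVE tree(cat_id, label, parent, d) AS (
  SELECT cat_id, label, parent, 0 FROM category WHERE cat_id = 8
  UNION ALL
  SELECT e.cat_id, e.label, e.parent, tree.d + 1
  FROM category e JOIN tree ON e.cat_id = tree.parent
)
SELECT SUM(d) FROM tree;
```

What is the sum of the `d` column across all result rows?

15

Base: cat_id=8 (Card), parent=7, d 0.
Iteration 1: join on cat_id=7 -> Movies (id 7, parent=6, d 1).
Iteration 2: join on cat_id=6 -> Fantasy (id 6, parent=3, d 2).
Iteration 3: join on cat_id=3 -> Music (id 3, parent=2, d 3).
Iteration 4: join on cat_id=2 -> All (id 2, parent=1, d 4).
Iteration 5: join on cat_id=1 -> Games (id 1, parent=NULL, d 5).
Iteration 6: parent is NULL; no match; recursion stops.
SUM(d) = 0 + 1 + 2 + 3 + 4 + 5 = 15.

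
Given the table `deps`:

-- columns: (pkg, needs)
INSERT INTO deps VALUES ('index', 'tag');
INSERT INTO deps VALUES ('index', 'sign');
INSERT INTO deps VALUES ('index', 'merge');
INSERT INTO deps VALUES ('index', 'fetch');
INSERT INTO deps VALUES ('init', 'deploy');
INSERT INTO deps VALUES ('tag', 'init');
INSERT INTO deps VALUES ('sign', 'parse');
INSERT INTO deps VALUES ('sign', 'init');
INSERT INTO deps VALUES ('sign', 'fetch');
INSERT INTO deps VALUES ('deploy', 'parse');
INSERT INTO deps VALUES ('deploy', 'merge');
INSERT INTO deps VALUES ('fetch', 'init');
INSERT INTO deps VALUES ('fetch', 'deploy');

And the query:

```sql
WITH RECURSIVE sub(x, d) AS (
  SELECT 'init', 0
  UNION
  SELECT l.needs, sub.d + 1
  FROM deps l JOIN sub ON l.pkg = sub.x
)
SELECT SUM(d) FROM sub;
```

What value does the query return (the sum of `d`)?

5

Base: (init, d=0).
Iteration 1: edges from {init} -> (deploy, d=1).
Iteration 2: edges from {deploy} -> (merge, d=2), (parse, d=2).
Iteration 3: no outgoing edges from {merge,parse}; recursion stops.
SUM(d) = 0 + 1 + 2 + 2 = 5.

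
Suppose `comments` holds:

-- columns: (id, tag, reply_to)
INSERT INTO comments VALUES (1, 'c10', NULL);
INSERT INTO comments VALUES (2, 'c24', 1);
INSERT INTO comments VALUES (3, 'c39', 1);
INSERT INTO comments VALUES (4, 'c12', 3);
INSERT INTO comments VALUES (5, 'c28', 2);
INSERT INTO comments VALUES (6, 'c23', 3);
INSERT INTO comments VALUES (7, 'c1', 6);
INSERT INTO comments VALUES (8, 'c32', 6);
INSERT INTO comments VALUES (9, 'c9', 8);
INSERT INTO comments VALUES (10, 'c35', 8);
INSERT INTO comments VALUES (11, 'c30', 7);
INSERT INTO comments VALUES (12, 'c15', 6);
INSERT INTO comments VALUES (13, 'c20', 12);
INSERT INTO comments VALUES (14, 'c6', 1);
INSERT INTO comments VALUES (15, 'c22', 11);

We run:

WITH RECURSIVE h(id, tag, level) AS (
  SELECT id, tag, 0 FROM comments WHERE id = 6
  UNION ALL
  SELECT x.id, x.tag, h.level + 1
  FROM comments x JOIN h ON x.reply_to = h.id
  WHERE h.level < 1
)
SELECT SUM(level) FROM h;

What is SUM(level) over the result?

3

Base: id=6 (c23) at level 0.
Iteration 1: rows with reply_to in {6} -> c1 (id 7, level 1), c32 (id 8, level 1), c15 (id 12, level 1).
Iteration 2: level < 1 fails for all current rows; recursion stops.
SUM(level) = 0 + 1 + 1 + 1 = 3.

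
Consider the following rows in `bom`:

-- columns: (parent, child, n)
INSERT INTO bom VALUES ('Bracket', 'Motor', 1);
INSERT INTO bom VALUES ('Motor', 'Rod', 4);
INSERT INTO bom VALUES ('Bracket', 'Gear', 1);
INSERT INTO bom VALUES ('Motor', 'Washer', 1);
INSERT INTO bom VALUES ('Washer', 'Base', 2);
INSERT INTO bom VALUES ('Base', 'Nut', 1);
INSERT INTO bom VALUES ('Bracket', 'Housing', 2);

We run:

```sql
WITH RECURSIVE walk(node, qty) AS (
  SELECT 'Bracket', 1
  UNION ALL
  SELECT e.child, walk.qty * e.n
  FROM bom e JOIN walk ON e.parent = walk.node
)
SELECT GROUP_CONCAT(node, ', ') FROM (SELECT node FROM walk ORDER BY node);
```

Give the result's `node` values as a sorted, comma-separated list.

Base, Bracket, Gear, Housing, Motor, Nut, Rod, Washer

Base: (Bracket, qty=1).
Iteration 1: components of {Bracket} -> Gear = 1*1 = 1, Housing = 1*2 = 2, Motor = 1*1 = 1.
Iteration 2: components of {Gear,Housing,Motor} -> Rod = 1*4 = 4, Washer = 1*1 = 1.
Iteration 3: components of {Rod,Washer} -> Base = 1*2 = 2.
Iteration 4: components of {Base} -> Nut = 2*1 = 2.
Iteration 5: no further components; recursion stops.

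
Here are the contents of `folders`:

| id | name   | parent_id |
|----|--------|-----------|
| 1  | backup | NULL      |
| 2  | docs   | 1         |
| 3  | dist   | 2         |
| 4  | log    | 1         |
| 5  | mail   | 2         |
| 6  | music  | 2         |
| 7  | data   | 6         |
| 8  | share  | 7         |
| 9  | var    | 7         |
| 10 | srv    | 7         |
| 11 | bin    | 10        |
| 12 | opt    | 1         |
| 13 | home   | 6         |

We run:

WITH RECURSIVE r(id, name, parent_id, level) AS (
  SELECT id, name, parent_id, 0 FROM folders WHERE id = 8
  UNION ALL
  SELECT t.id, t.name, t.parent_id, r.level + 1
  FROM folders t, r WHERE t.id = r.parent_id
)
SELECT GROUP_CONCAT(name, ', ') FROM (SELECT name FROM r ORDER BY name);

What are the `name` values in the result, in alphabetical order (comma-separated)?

backup, data, docs, music, share

Base: id=8 (share), parent_id=7, level 0.
Iteration 1: join on id=7 -> data (id 7, parent_id=6, level 1).
Iteration 2: join on id=6 -> music (id 6, parent_id=2, level 2).
Iteration 3: join on id=2 -> docs (id 2, parent_id=1, level 3).
Iteration 4: join on id=1 -> backup (id 1, parent_id=NULL, level 4).
Iteration 5: parent_id is NULL; no match; recursion stops.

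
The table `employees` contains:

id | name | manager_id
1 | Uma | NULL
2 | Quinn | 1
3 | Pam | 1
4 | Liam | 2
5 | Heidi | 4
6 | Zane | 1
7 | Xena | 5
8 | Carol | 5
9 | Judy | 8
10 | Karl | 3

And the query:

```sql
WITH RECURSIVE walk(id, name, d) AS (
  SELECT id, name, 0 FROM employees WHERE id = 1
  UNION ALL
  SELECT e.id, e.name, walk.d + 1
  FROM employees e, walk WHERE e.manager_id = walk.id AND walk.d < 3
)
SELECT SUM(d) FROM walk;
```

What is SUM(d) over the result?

10

Base: id=1 (Uma) at d 0.
Iteration 1: rows with manager_id in {1} -> Quinn (id 2, d 1), Pam (id 3, d 1), Zane (id 6, d 1).
Iteration 2: rows with manager_id in {2,3,6} -> Liam (id 4, d 2), Karl (id 10, d 2).
Iteration 3: rows with manager_id in {4,10} -> Heidi (id 5, d 3).
Iteration 4: d < 3 fails for all current rows; recursion stops.
SUM(d) = 0 + 1 + 1 + 1 + 2 + 2 + 3 = 10.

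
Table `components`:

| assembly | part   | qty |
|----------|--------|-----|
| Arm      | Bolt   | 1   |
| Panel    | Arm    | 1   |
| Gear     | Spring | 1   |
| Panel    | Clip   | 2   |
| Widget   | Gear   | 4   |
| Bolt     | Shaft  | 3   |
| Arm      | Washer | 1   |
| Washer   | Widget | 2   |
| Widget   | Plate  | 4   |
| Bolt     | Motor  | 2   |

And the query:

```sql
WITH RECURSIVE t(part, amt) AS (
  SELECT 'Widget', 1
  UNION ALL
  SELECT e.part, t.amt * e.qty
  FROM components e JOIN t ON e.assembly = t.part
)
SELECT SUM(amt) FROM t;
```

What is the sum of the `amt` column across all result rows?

13

Base: (Widget, amt=1).
Iteration 1: components of {Widget} -> Gear = 1*4 = 4, Plate = 1*4 = 4.
Iteration 2: components of {Gear,Plate} -> Spring = 4*1 = 4.
Iteration 3: no further components; recursion stops.
SUM(amt) = 1 + 4 + 4 + 4 = 13.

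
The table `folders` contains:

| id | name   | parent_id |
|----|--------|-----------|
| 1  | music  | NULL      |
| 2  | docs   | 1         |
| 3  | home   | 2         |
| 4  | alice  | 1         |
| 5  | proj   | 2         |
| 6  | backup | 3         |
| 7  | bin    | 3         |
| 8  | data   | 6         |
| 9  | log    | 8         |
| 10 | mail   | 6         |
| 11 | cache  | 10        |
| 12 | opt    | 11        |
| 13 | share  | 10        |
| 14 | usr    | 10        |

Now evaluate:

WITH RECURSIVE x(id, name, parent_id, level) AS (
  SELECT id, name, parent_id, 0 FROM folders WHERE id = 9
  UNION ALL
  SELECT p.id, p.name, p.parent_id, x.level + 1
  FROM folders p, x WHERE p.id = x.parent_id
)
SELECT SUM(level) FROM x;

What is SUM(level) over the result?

15

Base: id=9 (log), parent_id=8, level 0.
Iteration 1: join on id=8 -> data (id 8, parent_id=6, level 1).
Iteration 2: join on id=6 -> backup (id 6, parent_id=3, level 2).
Iteration 3: join on id=3 -> home (id 3, parent_id=2, level 3).
Iteration 4: join on id=2 -> docs (id 2, parent_id=1, level 4).
Iteration 5: join on id=1 -> music (id 1, parent_id=NULL, level 5).
Iteration 6: parent_id is NULL; no match; recursion stops.
SUM(level) = 0 + 1 + 2 + 3 + 4 + 5 = 15.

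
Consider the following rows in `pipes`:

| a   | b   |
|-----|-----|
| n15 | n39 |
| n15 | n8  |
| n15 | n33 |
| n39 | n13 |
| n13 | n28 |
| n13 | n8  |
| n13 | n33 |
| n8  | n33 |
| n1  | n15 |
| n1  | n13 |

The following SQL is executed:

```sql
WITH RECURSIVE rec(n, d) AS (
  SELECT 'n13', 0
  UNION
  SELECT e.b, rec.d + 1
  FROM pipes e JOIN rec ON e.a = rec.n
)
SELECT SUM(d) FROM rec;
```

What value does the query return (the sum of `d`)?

Base: (n13, d=0).
Iteration 1: edges from {n13} -> (n28, d=1), (n33, d=1), (n8, d=1).
Iteration 2: edges from {n28,n33,n8} -> (n33, d=2).
Iteration 3: no outgoing edges from {n33}; recursion stops.
SUM(d) = 0 + 1 + 1 + 1 + 2 = 5.

5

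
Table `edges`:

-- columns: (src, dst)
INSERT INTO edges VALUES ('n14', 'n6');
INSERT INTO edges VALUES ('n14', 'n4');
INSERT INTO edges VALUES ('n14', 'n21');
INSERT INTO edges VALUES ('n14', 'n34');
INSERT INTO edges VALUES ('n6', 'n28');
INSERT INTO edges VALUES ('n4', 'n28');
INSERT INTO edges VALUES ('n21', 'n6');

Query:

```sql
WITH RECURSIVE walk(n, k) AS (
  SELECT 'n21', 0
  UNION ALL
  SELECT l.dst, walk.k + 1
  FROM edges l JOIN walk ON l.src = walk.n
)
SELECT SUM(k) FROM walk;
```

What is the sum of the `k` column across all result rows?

Base: (n21, k=0).
Iteration 1: edges from {n21} -> (n6, k=1).
Iteration 2: edges from {n6} -> (n28, k=2).
Iteration 3: no outgoing edges from {n28}; recursion stops.
SUM(k) = 0 + 1 + 2 = 3.

3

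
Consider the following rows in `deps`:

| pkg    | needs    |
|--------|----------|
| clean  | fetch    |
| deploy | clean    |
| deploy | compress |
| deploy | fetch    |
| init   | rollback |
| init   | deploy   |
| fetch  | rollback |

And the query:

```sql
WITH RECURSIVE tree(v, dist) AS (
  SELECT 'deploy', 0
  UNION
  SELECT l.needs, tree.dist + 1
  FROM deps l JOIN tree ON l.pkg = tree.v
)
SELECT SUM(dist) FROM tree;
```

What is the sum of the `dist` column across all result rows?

10

Base: (deploy, dist=0).
Iteration 1: edges from {deploy} -> (clean, dist=1), (compress, dist=1), (fetch, dist=1).
Iteration 2: edges from {clean,compress,fetch} -> (fetch, dist=2), (rollback, dist=2).
Iteration 3: edges from {fetch,rollback} -> (rollback, dist=3).
Iteration 4: no outgoing edges from {rollback}; recursion stops.
SUM(dist) = 0 + 1 + 1 + 1 + 2 + 2 + 3 = 10.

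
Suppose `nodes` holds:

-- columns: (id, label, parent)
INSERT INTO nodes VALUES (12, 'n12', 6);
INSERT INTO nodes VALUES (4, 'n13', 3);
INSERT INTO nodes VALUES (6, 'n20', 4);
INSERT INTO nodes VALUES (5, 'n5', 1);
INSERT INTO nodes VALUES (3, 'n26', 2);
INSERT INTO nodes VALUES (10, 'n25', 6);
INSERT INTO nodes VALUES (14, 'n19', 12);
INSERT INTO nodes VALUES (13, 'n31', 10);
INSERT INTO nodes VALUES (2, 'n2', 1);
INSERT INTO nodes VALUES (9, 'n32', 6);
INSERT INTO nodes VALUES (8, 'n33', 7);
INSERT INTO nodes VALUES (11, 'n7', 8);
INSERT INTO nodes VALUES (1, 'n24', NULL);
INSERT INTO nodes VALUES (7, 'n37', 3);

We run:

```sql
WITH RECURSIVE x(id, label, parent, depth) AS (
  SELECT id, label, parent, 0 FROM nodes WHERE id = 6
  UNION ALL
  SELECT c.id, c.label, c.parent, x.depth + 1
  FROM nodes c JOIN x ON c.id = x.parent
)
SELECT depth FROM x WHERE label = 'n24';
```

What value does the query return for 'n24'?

Base: id=6 (n20), parent=4, depth 0.
Iteration 1: join on id=4 -> n13 (id 4, parent=3, depth 1).
Iteration 2: join on id=3 -> n26 (id 3, parent=2, depth 2).
Iteration 3: join on id=2 -> n2 (id 2, parent=1, depth 3).
Iteration 4: join on id=1 -> n24 (id 1, parent=NULL, depth 4).
Iteration 5: parent is NULL; no match; recursion stops.

4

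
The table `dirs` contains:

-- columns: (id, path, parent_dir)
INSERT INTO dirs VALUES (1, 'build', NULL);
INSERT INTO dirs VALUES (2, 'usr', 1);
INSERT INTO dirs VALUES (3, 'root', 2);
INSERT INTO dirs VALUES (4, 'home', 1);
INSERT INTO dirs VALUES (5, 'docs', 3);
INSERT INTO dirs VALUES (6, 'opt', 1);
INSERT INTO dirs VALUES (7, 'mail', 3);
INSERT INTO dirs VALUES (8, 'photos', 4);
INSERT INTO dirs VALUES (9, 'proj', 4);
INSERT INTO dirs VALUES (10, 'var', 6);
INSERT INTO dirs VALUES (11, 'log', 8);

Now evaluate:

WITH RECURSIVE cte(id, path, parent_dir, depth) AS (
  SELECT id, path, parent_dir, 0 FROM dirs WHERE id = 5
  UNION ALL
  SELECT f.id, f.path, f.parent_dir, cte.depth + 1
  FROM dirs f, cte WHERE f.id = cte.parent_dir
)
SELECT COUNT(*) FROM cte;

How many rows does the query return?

4

Base: id=5 (docs), parent_dir=3, depth 0.
Iteration 1: join on id=3 -> root (id 3, parent_dir=2, depth 1).
Iteration 2: join on id=2 -> usr (id 2, parent_dir=1, depth 2).
Iteration 3: join on id=1 -> build (id 1, parent_dir=NULL, depth 3).
Iteration 4: parent_dir is NULL; no match; recursion stops.
Total rows emitted: 4.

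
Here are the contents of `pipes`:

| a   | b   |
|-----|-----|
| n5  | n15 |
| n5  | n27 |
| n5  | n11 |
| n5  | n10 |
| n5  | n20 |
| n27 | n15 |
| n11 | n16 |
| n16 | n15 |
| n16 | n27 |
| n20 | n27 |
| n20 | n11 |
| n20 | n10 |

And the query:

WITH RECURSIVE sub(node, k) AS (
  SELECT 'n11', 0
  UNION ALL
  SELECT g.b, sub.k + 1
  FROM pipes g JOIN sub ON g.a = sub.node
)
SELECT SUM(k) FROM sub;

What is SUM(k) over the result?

Base: (n11, k=0).
Iteration 1: edges from {n11} -> (n16, k=1).
Iteration 2: edges from {n16} -> (n15, k=2), (n27, k=2).
Iteration 3: edges from {n15,n27} -> (n15, k=3).
Iteration 4: no outgoing edges from {n15}; recursion stops.
SUM(k) = 0 + 1 + 2 + 2 + 3 = 8.

8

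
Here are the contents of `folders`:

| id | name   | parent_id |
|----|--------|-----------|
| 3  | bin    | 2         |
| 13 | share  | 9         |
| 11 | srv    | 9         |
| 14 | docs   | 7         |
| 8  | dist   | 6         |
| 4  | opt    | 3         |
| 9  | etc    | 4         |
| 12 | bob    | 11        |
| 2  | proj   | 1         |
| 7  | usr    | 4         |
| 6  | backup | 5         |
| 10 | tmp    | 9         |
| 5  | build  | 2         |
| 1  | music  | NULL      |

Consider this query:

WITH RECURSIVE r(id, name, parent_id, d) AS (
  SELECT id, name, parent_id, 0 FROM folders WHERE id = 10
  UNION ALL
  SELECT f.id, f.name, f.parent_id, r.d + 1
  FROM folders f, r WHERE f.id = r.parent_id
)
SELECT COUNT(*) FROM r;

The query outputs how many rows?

Base: id=10 (tmp), parent_id=9, d 0.
Iteration 1: join on id=9 -> etc (id 9, parent_id=4, d 1).
Iteration 2: join on id=4 -> opt (id 4, parent_id=3, d 2).
Iteration 3: join on id=3 -> bin (id 3, parent_id=2, d 3).
Iteration 4: join on id=2 -> proj (id 2, parent_id=1, d 4).
Iteration 5: join on id=1 -> music (id 1, parent_id=NULL, d 5).
Iteration 6: parent_id is NULL; no match; recursion stops.
Total rows emitted: 6.

6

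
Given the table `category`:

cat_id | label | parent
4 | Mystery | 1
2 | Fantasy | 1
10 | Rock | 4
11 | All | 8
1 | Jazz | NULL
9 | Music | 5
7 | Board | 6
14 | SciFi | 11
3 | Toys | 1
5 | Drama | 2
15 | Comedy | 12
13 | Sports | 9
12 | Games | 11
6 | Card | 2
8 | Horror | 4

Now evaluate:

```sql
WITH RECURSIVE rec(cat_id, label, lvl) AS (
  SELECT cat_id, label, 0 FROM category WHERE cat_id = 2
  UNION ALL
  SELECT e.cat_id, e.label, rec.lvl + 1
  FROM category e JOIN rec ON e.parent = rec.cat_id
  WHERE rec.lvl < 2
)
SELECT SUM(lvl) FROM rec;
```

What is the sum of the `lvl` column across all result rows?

Base: cat_id=2 (Fantasy) at lvl 0.
Iteration 1: rows with parent in {2} -> Drama (id 5, lvl 1), Card (id 6, lvl 1).
Iteration 2: rows with parent in {5,6} -> Board (id 7, lvl 2), Music (id 9, lvl 2).
Iteration 3: lvl < 2 fails for all current rows; recursion stops.
SUM(lvl) = 0 + 1 + 1 + 2 + 2 = 6.

6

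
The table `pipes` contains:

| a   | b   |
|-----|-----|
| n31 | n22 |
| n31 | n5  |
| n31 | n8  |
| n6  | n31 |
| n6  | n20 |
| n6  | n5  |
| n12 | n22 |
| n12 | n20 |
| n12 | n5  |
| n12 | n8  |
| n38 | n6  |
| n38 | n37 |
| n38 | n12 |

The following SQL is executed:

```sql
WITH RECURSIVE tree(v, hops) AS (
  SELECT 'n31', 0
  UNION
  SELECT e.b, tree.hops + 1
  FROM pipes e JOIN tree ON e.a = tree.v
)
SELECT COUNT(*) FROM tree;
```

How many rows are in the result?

Base: (n31, hops=0).
Iteration 1: edges from {n31} -> (n22, hops=1), (n5, hops=1), (n8, hops=1).
Iteration 2: no outgoing edges from {n22,n5,n8}; recursion stops.
Total rows emitted: 4.

4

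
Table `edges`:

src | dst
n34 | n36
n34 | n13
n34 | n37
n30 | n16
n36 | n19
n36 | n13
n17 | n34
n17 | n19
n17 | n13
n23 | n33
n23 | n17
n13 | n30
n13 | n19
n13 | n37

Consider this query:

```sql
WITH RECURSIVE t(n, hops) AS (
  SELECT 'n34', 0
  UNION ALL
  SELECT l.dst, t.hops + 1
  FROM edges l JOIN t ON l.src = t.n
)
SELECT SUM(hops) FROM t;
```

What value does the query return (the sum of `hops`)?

Base: (n34, hops=0).
Iteration 1: edges from {n34} -> (n13, hops=1), (n36, hops=1), (n37, hops=1).
Iteration 2: edges from {n13,n36,n37} -> (n13, hops=2), (n19, hops=2) x2, (n30, hops=2), (n37, hops=2). [UNION ALL keeps all 5 new rows, including repeats]
Iteration 3: edges from {n13,n19,n30,n37} -> (n16, hops=3), (n19, hops=3), (n30, hops=3), (n37, hops=3).
Iteration 4: edges from {n16,n19,n30,n37} -> (n16, hops=4).
Iteration 5: no outgoing edges from {n16}; recursion stops.
SUM(hops) = 0 + 1 + 1 + 1 + 2 + 2 + 2 + 2 + 2 + 3 + 3 + 3 + 3 + 4 = 29.

29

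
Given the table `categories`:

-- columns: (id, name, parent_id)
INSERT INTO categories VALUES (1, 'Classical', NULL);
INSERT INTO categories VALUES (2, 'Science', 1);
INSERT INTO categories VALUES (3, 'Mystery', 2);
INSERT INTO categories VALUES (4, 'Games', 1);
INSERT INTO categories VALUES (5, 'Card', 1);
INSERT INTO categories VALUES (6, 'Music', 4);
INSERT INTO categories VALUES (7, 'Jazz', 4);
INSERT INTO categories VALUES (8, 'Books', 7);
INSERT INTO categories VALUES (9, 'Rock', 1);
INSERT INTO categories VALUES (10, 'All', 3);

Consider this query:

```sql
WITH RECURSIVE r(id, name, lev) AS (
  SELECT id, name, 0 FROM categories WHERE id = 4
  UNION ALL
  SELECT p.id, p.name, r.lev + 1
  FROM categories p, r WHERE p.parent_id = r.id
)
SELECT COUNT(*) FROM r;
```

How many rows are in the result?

Base: id=4 (Games) at lev 0.
Iteration 1: rows with parent_id in {4} -> Music (id 6, lev 1), Jazz (id 7, lev 1).
Iteration 2: rows with parent_id in {6,7} -> Books (id 8, lev 2).
Iteration 3: no rows with parent_id in {8}; recursion stops.
Total rows emitted: 4.

4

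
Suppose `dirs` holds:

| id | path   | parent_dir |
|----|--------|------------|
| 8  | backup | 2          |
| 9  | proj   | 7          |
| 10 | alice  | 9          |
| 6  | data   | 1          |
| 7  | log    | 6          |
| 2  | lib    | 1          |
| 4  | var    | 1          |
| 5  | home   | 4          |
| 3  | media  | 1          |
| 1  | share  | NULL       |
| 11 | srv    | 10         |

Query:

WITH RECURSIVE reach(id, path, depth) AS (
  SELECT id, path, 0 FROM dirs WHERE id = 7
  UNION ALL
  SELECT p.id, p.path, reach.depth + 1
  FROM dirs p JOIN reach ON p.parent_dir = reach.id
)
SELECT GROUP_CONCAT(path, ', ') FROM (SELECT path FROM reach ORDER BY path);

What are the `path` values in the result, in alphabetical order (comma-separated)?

alice, log, proj, srv

Base: id=7 (log) at depth 0.
Iteration 1: rows with parent_dir in {7} -> proj (id 9, depth 1).
Iteration 2: rows with parent_dir in {9} -> alice (id 10, depth 2).
Iteration 3: rows with parent_dir in {10} -> srv (id 11, depth 3).
Iteration 4: no rows with parent_dir in {11}; recursion stops.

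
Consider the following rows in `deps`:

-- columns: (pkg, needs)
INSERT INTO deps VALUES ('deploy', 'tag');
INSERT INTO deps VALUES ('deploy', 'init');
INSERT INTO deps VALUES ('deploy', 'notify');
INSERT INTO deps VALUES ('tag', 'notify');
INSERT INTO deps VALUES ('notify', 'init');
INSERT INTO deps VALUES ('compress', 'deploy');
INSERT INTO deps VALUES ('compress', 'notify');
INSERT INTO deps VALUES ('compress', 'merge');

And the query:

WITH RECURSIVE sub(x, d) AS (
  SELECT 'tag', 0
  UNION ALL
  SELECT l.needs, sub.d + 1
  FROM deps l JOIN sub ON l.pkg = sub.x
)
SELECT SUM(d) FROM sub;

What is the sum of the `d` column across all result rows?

Base: (tag, d=0).
Iteration 1: edges from {tag} -> (notify, d=1).
Iteration 2: edges from {notify} -> (init, d=2).
Iteration 3: no outgoing edges from {init}; recursion stops.
SUM(d) = 0 + 1 + 2 = 3.

3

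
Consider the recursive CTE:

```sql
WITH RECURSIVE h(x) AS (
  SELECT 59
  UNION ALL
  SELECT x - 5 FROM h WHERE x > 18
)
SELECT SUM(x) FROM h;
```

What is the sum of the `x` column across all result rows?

Base: x=59.
Iteration 1: 59 > 18 holds -> x = 59 - 5 = 54.
Iteration 2: 54 > 18 holds -> x = 54 - 5 = 49.
Iteration 3: 49 > 18 holds -> x = 49 - 5 = 44.
Iteration 4: 44 > 18 holds -> x = 44 - 5 = 39.
Iteration 5: 39 > 18 holds -> x = 39 - 5 = 34.
Iteration 6: 34 > 18 holds -> x = 34 - 5 = 29.
Iteration 7: 29 > 18 holds -> x = 29 - 5 = 24.
Iteration 8: 24 > 18 holds -> x = 24 - 5 = 19.
Iteration 9: 19 > 18 holds -> x = 19 - 5 = 14.
Iteration 10: 14 > 18 fails; recursion stops.
SUM(x) = 59 + 54 + 49 + 44 + 39 + 34 + 29 + 24 + 19 + 14 = 365.

365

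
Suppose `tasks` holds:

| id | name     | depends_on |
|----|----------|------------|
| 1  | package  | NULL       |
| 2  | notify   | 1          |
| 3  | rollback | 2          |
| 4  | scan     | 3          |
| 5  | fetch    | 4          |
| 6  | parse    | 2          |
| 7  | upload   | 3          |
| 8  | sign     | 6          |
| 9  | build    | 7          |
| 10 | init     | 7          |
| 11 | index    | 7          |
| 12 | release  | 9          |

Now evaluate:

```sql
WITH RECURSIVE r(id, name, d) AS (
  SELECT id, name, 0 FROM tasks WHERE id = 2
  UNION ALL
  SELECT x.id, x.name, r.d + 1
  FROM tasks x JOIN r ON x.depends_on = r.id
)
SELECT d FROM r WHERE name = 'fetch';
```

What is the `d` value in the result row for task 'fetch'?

Base: id=2 (notify) at d 0.
Iteration 1: rows with depends_on in {2} -> rollback (id 3, d 1), parse (id 6, d 1).
Iteration 2: rows with depends_on in {3,6} -> scan (id 4, d 2), upload (id 7, d 2), sign (id 8, d 2).
Iteration 3: rows with depends_on in {4,7,8} -> fetch (id 5, d 3), build (id 9, d 3), init (id 10, d 3), index (id 11, d 3).
Iteration 4: rows with depends_on in {5,9,10,11} -> release (id 12, d 4).
Iteration 5: no rows with depends_on in {12}; recursion stops.

3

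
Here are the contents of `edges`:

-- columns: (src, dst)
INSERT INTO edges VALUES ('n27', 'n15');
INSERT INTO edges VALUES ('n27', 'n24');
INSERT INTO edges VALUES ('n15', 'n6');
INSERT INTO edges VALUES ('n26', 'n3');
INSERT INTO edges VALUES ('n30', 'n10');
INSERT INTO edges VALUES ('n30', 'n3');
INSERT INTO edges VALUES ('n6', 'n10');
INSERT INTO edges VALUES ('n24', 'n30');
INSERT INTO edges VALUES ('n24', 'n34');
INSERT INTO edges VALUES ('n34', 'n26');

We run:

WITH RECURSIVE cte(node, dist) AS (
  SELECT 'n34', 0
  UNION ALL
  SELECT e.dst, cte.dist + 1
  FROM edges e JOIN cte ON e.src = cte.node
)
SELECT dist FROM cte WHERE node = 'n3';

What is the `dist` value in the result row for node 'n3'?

2

Base: (n34, dist=0).
Iteration 1: edges from {n34} -> (n26, dist=1).
Iteration 2: edges from {n26} -> (n3, dist=2).
Iteration 3: no outgoing edges from {n3}; recursion stops.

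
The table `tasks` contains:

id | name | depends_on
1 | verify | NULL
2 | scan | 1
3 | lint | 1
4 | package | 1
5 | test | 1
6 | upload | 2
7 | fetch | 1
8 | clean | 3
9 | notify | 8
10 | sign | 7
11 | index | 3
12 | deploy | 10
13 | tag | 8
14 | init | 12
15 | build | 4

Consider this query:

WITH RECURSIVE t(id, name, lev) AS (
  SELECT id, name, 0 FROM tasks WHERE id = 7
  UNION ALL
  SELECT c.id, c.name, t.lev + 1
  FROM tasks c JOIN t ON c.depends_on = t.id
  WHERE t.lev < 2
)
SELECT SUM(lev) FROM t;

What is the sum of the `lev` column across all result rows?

Base: id=7 (fetch) at lev 0.
Iteration 1: rows with depends_on in {7} -> sign (id 10, lev 1).
Iteration 2: rows with depends_on in {10} -> deploy (id 12, lev 2).
Iteration 3: lev < 2 fails for all current rows; recursion stops.
SUM(lev) = 0 + 1 + 2 = 3.

3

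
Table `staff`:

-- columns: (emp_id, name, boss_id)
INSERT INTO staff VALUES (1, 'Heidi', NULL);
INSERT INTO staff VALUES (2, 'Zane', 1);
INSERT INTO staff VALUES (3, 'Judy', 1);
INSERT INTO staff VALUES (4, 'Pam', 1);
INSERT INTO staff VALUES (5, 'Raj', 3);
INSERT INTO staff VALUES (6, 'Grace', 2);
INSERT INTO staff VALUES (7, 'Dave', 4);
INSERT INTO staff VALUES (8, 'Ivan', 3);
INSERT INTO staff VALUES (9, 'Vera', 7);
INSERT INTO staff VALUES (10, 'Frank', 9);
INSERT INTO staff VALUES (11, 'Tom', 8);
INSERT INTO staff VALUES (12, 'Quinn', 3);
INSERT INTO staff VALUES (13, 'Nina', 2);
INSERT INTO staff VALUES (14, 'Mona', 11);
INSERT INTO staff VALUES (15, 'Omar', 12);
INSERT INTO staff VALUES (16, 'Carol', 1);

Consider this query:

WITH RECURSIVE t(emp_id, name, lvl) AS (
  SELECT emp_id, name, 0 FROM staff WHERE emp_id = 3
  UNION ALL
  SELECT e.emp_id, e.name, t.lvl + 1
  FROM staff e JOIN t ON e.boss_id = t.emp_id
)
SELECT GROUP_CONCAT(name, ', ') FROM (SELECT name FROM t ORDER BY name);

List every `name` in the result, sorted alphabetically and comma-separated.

Base: emp_id=3 (Judy) at lvl 0.
Iteration 1: rows with boss_id in {3} -> Raj (id 5, lvl 1), Ivan (id 8, lvl 1), Quinn (id 12, lvl 1).
Iteration 2: rows with boss_id in {5,8,12} -> Tom (id 11, lvl 2), Omar (id 15, lvl 2).
Iteration 3: rows with boss_id in {11,15} -> Mona (id 14, lvl 3).
Iteration 4: no rows with boss_id in {14}; recursion stops.

Ivan, Judy, Mona, Omar, Quinn, Raj, Tom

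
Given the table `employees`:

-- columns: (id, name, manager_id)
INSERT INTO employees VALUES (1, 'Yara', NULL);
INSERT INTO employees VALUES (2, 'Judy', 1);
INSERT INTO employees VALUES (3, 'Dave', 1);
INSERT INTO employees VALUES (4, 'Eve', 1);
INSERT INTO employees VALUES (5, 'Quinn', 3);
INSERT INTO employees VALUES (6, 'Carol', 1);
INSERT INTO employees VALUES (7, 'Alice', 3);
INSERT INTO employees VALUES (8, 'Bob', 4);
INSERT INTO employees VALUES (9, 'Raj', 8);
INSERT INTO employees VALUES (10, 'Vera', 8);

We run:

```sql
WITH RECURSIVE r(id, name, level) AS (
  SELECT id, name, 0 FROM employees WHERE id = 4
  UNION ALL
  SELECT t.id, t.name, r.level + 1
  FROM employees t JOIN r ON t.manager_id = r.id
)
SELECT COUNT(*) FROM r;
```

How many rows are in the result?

4

Base: id=4 (Eve) at level 0.
Iteration 1: rows with manager_id in {4} -> Bob (id 8, level 1).
Iteration 2: rows with manager_id in {8} -> Raj (id 9, level 2), Vera (id 10, level 2).
Iteration 3: no rows with manager_id in {9,10}; recursion stops.
Total rows emitted: 4.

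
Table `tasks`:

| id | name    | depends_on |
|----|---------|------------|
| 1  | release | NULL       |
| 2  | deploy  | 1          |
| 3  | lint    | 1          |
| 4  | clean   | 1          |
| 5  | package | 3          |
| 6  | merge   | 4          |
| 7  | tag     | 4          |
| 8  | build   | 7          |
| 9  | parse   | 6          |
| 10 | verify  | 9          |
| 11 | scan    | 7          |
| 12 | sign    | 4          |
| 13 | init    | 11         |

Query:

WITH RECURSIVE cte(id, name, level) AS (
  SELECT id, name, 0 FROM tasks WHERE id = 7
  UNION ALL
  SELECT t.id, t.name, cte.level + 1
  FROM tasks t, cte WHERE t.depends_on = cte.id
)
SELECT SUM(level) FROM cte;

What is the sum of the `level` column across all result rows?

4

Base: id=7 (tag) at level 0.
Iteration 1: rows with depends_on in {7} -> build (id 8, level 1), scan (id 11, level 1).
Iteration 2: rows with depends_on in {8,11} -> init (id 13, level 2).
Iteration 3: no rows with depends_on in {13}; recursion stops.
SUM(level) = 0 + 1 + 1 + 2 = 4.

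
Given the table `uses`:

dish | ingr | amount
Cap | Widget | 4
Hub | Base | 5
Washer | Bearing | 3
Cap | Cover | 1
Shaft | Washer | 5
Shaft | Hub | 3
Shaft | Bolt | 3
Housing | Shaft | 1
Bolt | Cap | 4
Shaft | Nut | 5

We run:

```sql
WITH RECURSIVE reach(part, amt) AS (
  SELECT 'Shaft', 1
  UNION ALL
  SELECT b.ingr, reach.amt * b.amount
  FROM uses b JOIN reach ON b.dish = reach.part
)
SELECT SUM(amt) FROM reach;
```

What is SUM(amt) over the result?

Base: (Shaft, amt=1).
Iteration 1: components of {Shaft} -> Bolt = 1*3 = 3, Hub = 1*3 = 3, Nut = 1*5 = 5, Washer = 1*5 = 5.
Iteration 2: components of {Bolt,Hub,Nut,Washer} -> Base = 3*5 = 15, Bearing = 5*3 = 15, Cap = 3*4 = 12.
Iteration 3: components of {Base,Bearing,Cap} -> Cover = 12*1 = 12, Widget = 12*4 = 48.
Iteration 4: no further components; recursion stops.
SUM(amt) = 1 + 5 + 3 + 5 + 3 + 15 + 12 + 15 + 12 + 48 = 119.

119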